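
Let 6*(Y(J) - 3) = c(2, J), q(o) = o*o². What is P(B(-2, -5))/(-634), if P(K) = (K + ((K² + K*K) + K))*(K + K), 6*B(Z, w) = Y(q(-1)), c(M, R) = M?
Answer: -700/231093 ≈ -0.0030291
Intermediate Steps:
q(o) = o³
Y(J) = 10/3 (Y(J) = 3 + (⅙)*2 = 3 + ⅓ = 10/3)
B(Z, w) = 5/9 (B(Z, w) = (⅙)*(10/3) = 5/9)
P(K) = 2*K*(2*K + 2*K²) (P(K) = (K + ((K² + K²) + K))*(2*K) = (K + (2*K² + K))*(2*K) = (K + (K + 2*K²))*(2*K) = (2*K + 2*K²)*(2*K) = 2*K*(2*K + 2*K²))
P(B(-2, -5))/(-634) = (4*(5/9)²*(1 + 5/9))/(-634) = (4*(25/81)*(14/9))*(-1/634) = (1400/729)*(-1/634) = -700/231093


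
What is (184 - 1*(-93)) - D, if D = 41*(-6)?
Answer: 523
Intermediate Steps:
D = -246
(184 - 1*(-93)) - D = (184 - 1*(-93)) - 1*(-246) = (184 + 93) + 246 = 277 + 246 = 523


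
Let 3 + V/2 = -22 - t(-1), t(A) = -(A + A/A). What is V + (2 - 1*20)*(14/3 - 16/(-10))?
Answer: -814/5 ≈ -162.80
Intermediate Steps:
t(A) = -1 - A (t(A) = -(A + 1) = -(1 + A) = -1 - A)
V = -50 (V = -6 + 2*(-22 - (-1 - 1*(-1))) = -6 + 2*(-22 - (-1 + 1)) = -6 + 2*(-22 - 1*0) = -6 + 2*(-22 + 0) = -6 + 2*(-22) = -6 - 44 = -50)
V + (2 - 1*20)*(14/3 - 16/(-10)) = -50 + (2 - 1*20)*(14/3 - 16/(-10)) = -50 + (2 - 20)*(14*(⅓) - 16*(-⅒)) = -50 - 18*(14/3 + 8/5) = -50 - 18*94/15 = -50 - 564/5 = -814/5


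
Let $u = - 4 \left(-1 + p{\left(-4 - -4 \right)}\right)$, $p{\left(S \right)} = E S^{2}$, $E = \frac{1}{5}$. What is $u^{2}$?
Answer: $16$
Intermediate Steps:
$E = \frac{1}{5} \approx 0.2$
$p{\left(S \right)} = \frac{S^{2}}{5}$
$u = 4$ ($u = - 4 \left(-1 + \frac{\left(-4 - -4\right)^{2}}{5}\right) = - 4 \left(-1 + \frac{\left(-4 + 4\right)^{2}}{5}\right) = - 4 \left(-1 + \frac{0^{2}}{5}\right) = - 4 \left(-1 + \frac{1}{5} \cdot 0\right) = - 4 \left(-1 + 0\right) = \left(-4\right) \left(-1\right) = 4$)
$u^{2} = 4^{2} = 16$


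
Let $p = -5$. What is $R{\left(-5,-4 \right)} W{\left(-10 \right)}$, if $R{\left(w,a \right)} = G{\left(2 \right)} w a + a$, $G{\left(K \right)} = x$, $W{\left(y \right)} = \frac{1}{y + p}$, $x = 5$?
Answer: $- \frac{32}{5} \approx -6.4$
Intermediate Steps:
$W{\left(y \right)} = \frac{1}{-5 + y}$ ($W{\left(y \right)} = \frac{1}{y - 5} = \frac{1}{-5 + y}$)
$G{\left(K \right)} = 5$
$R{\left(w,a \right)} = a + 5 a w$ ($R{\left(w,a \right)} = 5 w a + a = 5 a w + a = a + 5 a w$)
$R{\left(-5,-4 \right)} W{\left(-10 \right)} = \frac{\left(-4\right) \left(1 + 5 \left(-5\right)\right)}{-5 - 10} = \frac{\left(-4\right) \left(1 - 25\right)}{-15} = \left(-4\right) \left(-24\right) \left(- \frac{1}{15}\right) = 96 \left(- \frac{1}{15}\right) = - \frac{32}{5}$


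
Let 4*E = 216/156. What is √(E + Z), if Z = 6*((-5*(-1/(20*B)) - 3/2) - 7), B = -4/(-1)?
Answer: 3*I*√15106/52 ≈ 7.0908*I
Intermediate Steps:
B = 4 (B = -4*(-1) = 4)
E = 9/26 (E = (216/156)/4 = (216*(1/156))/4 = (¼)*(18/13) = 9/26 ≈ 0.34615)
Z = -405/8 (Z = 6*((-5/(-5*4*4) - 3/2) - 7) = 6*((-5/((-20*4)) - 3*½) - 7) = 6*((-5/(-80) - 3/2) - 7) = 6*((-5*(-1/80) - 3/2) - 7) = 6*((1/16 - 3/2) - 7) = 6*(-23/16 - 7) = 6*(-135/16) = -405/8 ≈ -50.625)
√(E + Z) = √(9/26 - 405/8) = √(-5229/104) = 3*I*√15106/52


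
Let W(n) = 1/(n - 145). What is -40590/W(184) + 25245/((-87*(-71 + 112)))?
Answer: -1882207305/1189 ≈ -1.5830e+6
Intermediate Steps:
W(n) = 1/(-145 + n)
-40590/W(184) + 25245/((-87*(-71 + 112))) = -40590/(1/(-145 + 184)) + 25245/((-87*(-71 + 112))) = -40590/(1/39) + 25245/((-87*41)) = -40590/1/39 + 25245/(-3567) = -40590*39 + 25245*(-1/3567) = -1583010 - 8415/1189 = -1882207305/1189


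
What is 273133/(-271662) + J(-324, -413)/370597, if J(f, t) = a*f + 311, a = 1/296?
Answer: -1871054496257/1862526760959 ≈ -1.0046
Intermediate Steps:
a = 1/296 ≈ 0.0033784
J(f, t) = 311 + f/296 (J(f, t) = f/296 + 311 = 311 + f/296)
273133/(-271662) + J(-324, -413)/370597 = 273133/(-271662) + (311 + (1/296)*(-324))/370597 = 273133*(-1/271662) + (311 - 81/74)*(1/370597) = -273133/271662 + (22933/74)*(1/370597) = -273133/271662 + 22933/27424178 = -1871054496257/1862526760959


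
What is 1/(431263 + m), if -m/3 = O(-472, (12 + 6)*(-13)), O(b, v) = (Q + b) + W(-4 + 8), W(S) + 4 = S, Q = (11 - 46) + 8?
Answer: 1/432760 ≈ 2.3107e-6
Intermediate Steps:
Q = -27 (Q = -35 + 8 = -27)
W(S) = -4 + S
O(b, v) = -27 + b (O(b, v) = (-27 + b) + (-4 + (-4 + 8)) = (-27 + b) + (-4 + 4) = (-27 + b) + 0 = -27 + b)
m = 1497 (m = -3*(-27 - 472) = -3*(-499) = 1497)
1/(431263 + m) = 1/(431263 + 1497) = 1/432760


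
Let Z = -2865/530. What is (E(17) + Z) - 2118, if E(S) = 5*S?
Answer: -216071/106 ≈ -2038.4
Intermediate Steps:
Z = -573/106 (Z = -2865*1/530 = -573/106 ≈ -5.4057)
(E(17) + Z) - 2118 = (5*17 - 573/106) - 2118 = (85 - 573/106) - 2118 = 8437/106 - 2118 = -216071/106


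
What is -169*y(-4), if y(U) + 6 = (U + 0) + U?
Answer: 2366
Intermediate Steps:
y(U) = -6 + 2*U (y(U) = -6 + ((U + 0) + U) = -6 + (U + U) = -6 + 2*U)
-169*y(-4) = -169*(-6 + 2*(-4)) = -169*(-6 - 8) = -169*(-14) = 2366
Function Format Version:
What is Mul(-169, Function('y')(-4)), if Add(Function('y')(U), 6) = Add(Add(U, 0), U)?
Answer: 2366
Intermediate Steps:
Function('y')(U) = Add(-6, Mul(2, U)) (Function('y')(U) = Add(-6, Add(Add(U, 0), U)) = Add(-6, Add(U, U)) = Add(-6, Mul(2, U)))
Mul(-169, Function('y')(-4)) = Mul(-169, Add(-6, Mul(2, -4))) = Mul(-169, Add(-6, -8)) = Mul(-169, -14) = 2366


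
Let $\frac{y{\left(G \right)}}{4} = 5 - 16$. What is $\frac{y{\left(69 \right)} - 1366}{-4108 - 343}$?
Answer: $\frac{1410}{4451} \approx 0.31678$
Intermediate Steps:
$y{\left(G \right)} = -44$ ($y{\left(G \right)} = 4 \left(5 - 16\right) = 4 \left(-11\right) = -44$)
$\frac{y{\left(69 \right)} - 1366}{-4108 - 343} = \frac{-44 - 1366}{-4108 - 343} = - \frac{1410}{-4451} = \left(-1410\right) \left(- \frac{1}{4451}\right) = \frac{1410}{4451}$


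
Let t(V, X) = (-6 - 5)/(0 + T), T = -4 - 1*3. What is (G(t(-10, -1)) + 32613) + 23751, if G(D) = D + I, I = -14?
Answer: 394461/7 ≈ 56352.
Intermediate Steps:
T = -7 (T = -4 - 3 = -7)
t(V, X) = 11/7 (t(V, X) = (-6 - 5)/(0 - 7) = -11/(-7) = -11*(-⅐) = 11/7)
G(D) = -14 + D (G(D) = D - 14 = -14 + D)
(G(t(-10, -1)) + 32613) + 23751 = ((-14 + 11/7) + 32613) + 23751 = (-87/7 + 32613) + 23751 = 228204/7 + 23751 = 394461/7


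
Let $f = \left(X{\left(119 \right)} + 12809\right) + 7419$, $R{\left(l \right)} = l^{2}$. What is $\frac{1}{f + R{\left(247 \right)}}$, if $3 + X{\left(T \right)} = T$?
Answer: $\frac{1}{81353} \approx 1.2292 \cdot 10^{-5}$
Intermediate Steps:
$X{\left(T \right)} = -3 + T$
$f = 20344$ ($f = \left(\left(-3 + 119\right) + 12809\right) + 7419 = \left(116 + 12809\right) + 7419 = 12925 + 7419 = 20344$)
$\frac{1}{f + R{\left(247 \right)}} = \frac{1}{20344 + 247^{2}} = \frac{1}{20344 + 61009} = \frac{1}{81353}$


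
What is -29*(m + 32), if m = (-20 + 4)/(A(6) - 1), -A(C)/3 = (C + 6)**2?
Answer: -402288/433 ≈ -929.07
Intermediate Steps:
A(C) = -3*(6 + C)**2 (A(C) = -3*(C + 6)**2 = -3*(6 + C)**2)
m = 16/433 (m = (-20 + 4)/(-3*(6 + 6)**2 - 1) = -16/(-3*12**2 - 1) = -16/(-3*144 - 1) = -16/(-432 - 1) = -16/(-433) = -16*(-1/433) = 16/433 ≈ 0.036951)
-29*(m + 32) = -29*(16/433 + 32) = -29*13872/433 = -402288/433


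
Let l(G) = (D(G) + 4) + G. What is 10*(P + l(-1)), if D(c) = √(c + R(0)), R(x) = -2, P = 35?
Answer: 380 + 10*I*√3 ≈ 380.0 + 17.32*I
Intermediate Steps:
D(c) = √(-2 + c) (D(c) = √(c - 2) = √(-2 + c))
l(G) = 4 + G + √(-2 + G) (l(G) = (√(-2 + G) + 4) + G = (4 + √(-2 + G)) + G = 4 + G + √(-2 + G))
10*(P + l(-1)) = 10*(35 + (4 - 1 + √(-2 - 1))) = 10*(35 + (4 - 1 + √(-3))) = 10*(35 + (4 - 1 + I*√3)) = 10*(35 + (3 + I*√3)) = 10*(38 + I*√3) = 380 + 10*I*√3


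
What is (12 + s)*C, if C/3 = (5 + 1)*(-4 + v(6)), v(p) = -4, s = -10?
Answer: -288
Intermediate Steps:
C = -144 (C = 3*((5 + 1)*(-4 - 4)) = 3*(6*(-8)) = 3*(-48) = -144)
(12 + s)*C = (12 - 10)*(-144) = 2*(-144) = -288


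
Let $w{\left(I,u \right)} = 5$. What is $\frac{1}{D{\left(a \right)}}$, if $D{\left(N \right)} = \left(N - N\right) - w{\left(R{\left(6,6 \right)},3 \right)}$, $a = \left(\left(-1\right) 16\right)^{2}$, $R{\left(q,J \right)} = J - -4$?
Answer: $- \frac{1}{5} \approx -0.2$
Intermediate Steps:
$R{\left(q,J \right)} = 4 + J$ ($R{\left(q,J \right)} = J + 4 = 4 + J$)
$a = 256$ ($a = \left(-16\right)^{2} = 256$)
$D{\left(N \right)} = -5$ ($D{\left(N \right)} = \left(N - N\right) - 5 = 0 - 5 = -5$)
$\frac{1}{D{\left(a \right)}} = \frac{1}{-5} = - \frac{1}{5}$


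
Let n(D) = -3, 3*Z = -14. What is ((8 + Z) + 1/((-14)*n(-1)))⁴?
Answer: 4879681/38416 ≈ 127.02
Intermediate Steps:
Z = -14/3 (Z = (⅓)*(-14) = -14/3 ≈ -4.6667)
((8 + Z) + 1/((-14)*n(-1)))⁴ = ((8 - 14/3) + 1/(-14*(-3)))⁴ = (10/3 - 1/14*(-⅓))⁴ = (10/3 + 1/42)⁴ = (47/14)⁴ = 4879681/38416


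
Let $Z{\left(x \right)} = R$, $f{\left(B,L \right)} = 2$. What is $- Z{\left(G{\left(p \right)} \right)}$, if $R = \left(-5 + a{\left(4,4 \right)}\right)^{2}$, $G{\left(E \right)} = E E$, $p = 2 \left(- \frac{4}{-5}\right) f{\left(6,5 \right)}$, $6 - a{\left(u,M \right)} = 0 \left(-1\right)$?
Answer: $-1$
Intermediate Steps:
$a{\left(u,M \right)} = 6$ ($a{\left(u,M \right)} = 6 - 0 \left(-1\right) = 6 - 0 = 6 + 0 = 6$)
$p = \frac{16}{5}$ ($p = 2 \left(- \frac{4}{-5}\right) 2 = 2 \left(\left(-4\right) \left(- \frac{1}{5}\right)\right) 2 = 2 \cdot \frac{4}{5} \cdot 2 = \frac{8}{5} \cdot 2 = \frac{16}{5} \approx 3.2$)
$G{\left(E \right)} = E^{2}$
$R = 1$ ($R = \left(-5 + 6\right)^{2} = 1^{2} = 1$)
$Z{\left(x \right)} = 1$
$- Z{\left(G{\left(p \right)} \right)} = \left(-1\right) 1 = -1$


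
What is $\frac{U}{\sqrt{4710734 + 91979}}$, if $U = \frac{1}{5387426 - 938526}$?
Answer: $\frac{\sqrt{4802713}}{21366789865700} \approx 1.0257 \cdot 10^{-10}$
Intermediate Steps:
$U = \frac{1}{4448900} \approx 2.2477 \cdot 10^{-7}$
$\frac{U}{\sqrt{4710734 + 91979}} = \frac{1}{4448900 \sqrt{4710734 + 91979}} = \frac{1}{4448900 \sqrt{4802713}} = \frac{\frac{1}{4802713} \sqrt{4802713}}{4448900} = \frac{\sqrt{4802713}}{21366789865700}$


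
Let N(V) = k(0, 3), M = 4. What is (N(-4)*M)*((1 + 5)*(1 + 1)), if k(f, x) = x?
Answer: 144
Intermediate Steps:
N(V) = 3
(N(-4)*M)*((1 + 5)*(1 + 1)) = (3*4)*((1 + 5)*(1 + 1)) = 12*(6*2) = 12*12 = 144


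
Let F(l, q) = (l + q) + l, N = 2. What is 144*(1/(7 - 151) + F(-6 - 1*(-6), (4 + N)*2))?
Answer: 1727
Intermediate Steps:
F(l, q) = q + 2*l
144*(1/(7 - 151) + F(-6 - 1*(-6), (4 + N)*2)) = 144*(1/(7 - 151) + ((4 + 2)*2 + 2*(-6 - 1*(-6)))) = 144*(1/(-144) + (6*2 + 2*(-6 + 6))) = 144*(-1/144 + (12 + 2*0)) = 144*(-1/144 + (12 + 0)) = 144*(-1/144 + 12) = 144*(1727/144) = 1727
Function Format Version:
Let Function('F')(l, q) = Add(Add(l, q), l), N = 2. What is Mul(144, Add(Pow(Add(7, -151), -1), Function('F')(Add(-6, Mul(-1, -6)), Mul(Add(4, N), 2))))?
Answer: 1727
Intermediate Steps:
Function('F')(l, q) = Add(q, Mul(2, l))
Mul(144, Add(Pow(Add(7, -151), -1), Function('F')(Add(-6, Mul(-1, -6)), Mul(Add(4, N), 2)))) = Mul(144, Add(Pow(Add(7, -151), -1), Add(Mul(Add(4, 2), 2), Mul(2, Add(-6, Mul(-1, -6)))))) = Mul(144, Add(Pow(-144, -1), Add(Mul(6, 2), Mul(2, Add(-6, 6))))) = Mul(144, Add(Rational(-1, 144), Add(12, Mul(2, 0)))) = Mul(144, Add(Rational(-1, 144), Add(12, 0))) = Mul(144, Add(Rational(-1, 144), 12)) = Mul(144, Rational(1727, 144)) = 1727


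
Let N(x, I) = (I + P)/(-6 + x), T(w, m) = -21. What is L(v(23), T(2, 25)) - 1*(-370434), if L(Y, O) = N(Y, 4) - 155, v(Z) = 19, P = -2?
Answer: 4813629/13 ≈ 3.7028e+5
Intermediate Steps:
N(x, I) = (-2 + I)/(-6 + x) (N(x, I) = (I - 2)/(-6 + x) = (-2 + I)/(-6 + x))
L(Y, O) = -155 + 2/(-6 + Y) (L(Y, O) = (-2 + 4)/(-6 + Y) - 155 = 2/(-6 + Y) - 155 = -155 + 2/(-6 + Y))
L(v(23), T(2, 25)) - 1*(-370434) = (932 - 155*19)/(-6 + 19) - 1*(-370434) = (932 - 2945)/13 + 370434 = (1/13)*(-2013) + 370434 = -2013/13 + 370434 = 4813629/13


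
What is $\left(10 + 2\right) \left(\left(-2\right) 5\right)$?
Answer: $-120$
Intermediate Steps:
$\left(10 + 2\right) \left(\left(-2\right) 5\right) = 12 \left(-10\right) = -120$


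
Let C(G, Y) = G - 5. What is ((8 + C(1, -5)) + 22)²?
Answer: 676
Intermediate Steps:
C(G, Y) = -5 + G
((8 + C(1, -5)) + 22)² = ((8 + (-5 + 1)) + 22)² = ((8 - 4) + 22)² = (4 + 22)² = 26² = 676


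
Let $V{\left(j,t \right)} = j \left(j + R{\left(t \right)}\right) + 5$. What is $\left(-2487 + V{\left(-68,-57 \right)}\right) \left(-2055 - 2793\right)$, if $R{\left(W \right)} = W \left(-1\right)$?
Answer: $8406432$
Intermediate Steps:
$R{\left(W \right)} = - W$
$V{\left(j,t \right)} = 5 + j \left(j - t\right)$ ($V{\left(j,t \right)} = j \left(j - t\right) + 5 = 5 + j \left(j - t\right)$)
$\left(-2487 + V{\left(-68,-57 \right)}\right) \left(-2055 - 2793\right) = \left(-2487 + \left(5 + \left(-68\right)^{2} - \left(-68\right) \left(-57\right)\right)\right) \left(-2055 - 2793\right) = \left(-2487 + \left(5 + 4624 - 3876\right)\right) \left(-4848\right) = \left(-2487 + 753\right) \left(-4848\right) = \left(-1734\right) \left(-4848\right) = 8406432$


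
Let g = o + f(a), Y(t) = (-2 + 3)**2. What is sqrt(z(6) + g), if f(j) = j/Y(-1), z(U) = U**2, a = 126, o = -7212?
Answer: 5*I*sqrt(282) ≈ 83.964*I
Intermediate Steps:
Y(t) = 1 (Y(t) = 1**2 = 1)
f(j) = j (f(j) = j/1 = j*1 = j)
g = -7086 (g = -7212 + 126 = -7086)
sqrt(z(6) + g) = sqrt(6**2 - 7086) = sqrt(36 - 7086) = sqrt(-7050) = 5*I*sqrt(282)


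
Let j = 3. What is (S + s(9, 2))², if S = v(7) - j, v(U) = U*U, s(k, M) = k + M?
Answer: 3249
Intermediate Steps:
s(k, M) = M + k
v(U) = U²
S = 46 (S = 7² - 1*3 = 49 - 3 = 46)
(S + s(9, 2))² = (46 + (2 + 9))² = (46 + 11)² = 57² = 3249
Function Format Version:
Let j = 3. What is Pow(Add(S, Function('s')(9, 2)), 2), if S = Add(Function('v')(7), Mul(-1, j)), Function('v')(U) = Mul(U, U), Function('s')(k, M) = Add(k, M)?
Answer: 3249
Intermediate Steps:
Function('s')(k, M) = Add(M, k)
Function('v')(U) = Pow(U, 2)
S = 46 (S = Add(Pow(7, 2), Mul(-1, 3)) = Add(49, -3) = 46)
Pow(Add(S, Function('s')(9, 2)), 2) = Pow(Add(46, Add(2, 9)), 2) = Pow(Add(46, 11), 2) = Pow(57, 2) = 3249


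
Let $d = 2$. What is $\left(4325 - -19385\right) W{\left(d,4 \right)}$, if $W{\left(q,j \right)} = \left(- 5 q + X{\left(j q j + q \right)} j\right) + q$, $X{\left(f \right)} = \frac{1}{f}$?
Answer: $- \frac{3177140}{17} \approx -1.8689 \cdot 10^{5}$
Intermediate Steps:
$W{\left(q,j \right)} = - 4 q + \frac{j}{q + q j^{2}}$ ($W{\left(q,j \right)} = \left(- 5 q + \frac{j}{j q j + q}\right) + q = \left(- 5 q + \frac{j}{q j^{2} + q}\right) + q = \left(- 5 q + \frac{j}{q + q j^{2}}\right) + q = - 4 q + \frac{j}{q + q j^{2}}$)
$\left(4325 - -19385\right) W{\left(d,4 \right)} = \left(4325 - -19385\right) \frac{4 - 4 \cdot 2^{2} \left(1 + 4^{2}\right)}{2 \left(1 + 4^{2}\right)} = \left(4325 + 19385\right) \frac{4 - 16 \left(1 + 16\right)}{2 \left(1 + 16\right)} = 23710 \frac{4 - 16 \cdot 17}{2 \cdot 17} = 23710 \cdot \frac{1}{2} \cdot \frac{1}{17} \left(4 - 272\right) = 23710 \cdot \frac{1}{2} \cdot \frac{1}{17} \left(-268\right) = 23710 \left(- \frac{134}{17}\right) = - \frac{3177140}{17}$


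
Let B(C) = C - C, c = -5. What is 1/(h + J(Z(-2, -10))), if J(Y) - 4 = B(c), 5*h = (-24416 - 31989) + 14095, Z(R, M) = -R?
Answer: -1/8458 ≈ -0.00011823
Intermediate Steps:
h = -8462 (h = ((-24416 - 31989) + 14095)/5 = (-56405 + 14095)/5 = (1/5)*(-42310) = -8462)
B(C) = 0
J(Y) = 4 (J(Y) = 4 + 0 = 4)
1/(h + J(Z(-2, -10))) = 1/(-8462 + 4) = 1/(-8458) = -1/8458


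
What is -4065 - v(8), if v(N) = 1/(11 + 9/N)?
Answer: -394313/97 ≈ -4065.1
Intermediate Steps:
-4065 - v(8) = -4065 - 8/(9 + 11*8) = -4065 - 8/(9 + 88) = -4065 - 8/97 = -394313/97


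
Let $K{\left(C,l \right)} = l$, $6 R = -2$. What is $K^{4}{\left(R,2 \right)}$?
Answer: $16$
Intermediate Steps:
$R = - \frac{1}{3}$ ($R = \frac{1}{6} \left(-2\right) = - \frac{1}{3} \approx -0.33333$)
$K^{4}{\left(R,2 \right)} = 2^{4} = 16$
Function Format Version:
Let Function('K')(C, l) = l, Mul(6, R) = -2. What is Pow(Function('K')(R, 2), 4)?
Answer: 16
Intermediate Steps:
R = Rational(-1, 3) (R = Mul(Rational(1, 6), -2) = Rational(-1, 3) ≈ -0.33333)
Pow(Function('K')(R, 2), 4) = Pow(2, 4) = 16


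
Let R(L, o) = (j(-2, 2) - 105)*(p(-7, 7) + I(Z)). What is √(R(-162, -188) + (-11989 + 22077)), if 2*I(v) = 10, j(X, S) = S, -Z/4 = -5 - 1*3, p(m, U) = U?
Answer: 2*√2213 ≈ 94.085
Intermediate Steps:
Z = 32 (Z = -4*(-5 - 1*3) = -4*(-5 - 3) = -4*(-8) = 32)
I(v) = 5 (I(v) = (½)*10 = 5)
R(L, o) = -1236 (R(L, o) = (2 - 105)*(7 + 5) = -103*12 = -1236)
√(R(-162, -188) + (-11989 + 22077)) = √(-1236 + (-11989 + 22077)) = √(-1236 + 10088) = √8852 = 2*√2213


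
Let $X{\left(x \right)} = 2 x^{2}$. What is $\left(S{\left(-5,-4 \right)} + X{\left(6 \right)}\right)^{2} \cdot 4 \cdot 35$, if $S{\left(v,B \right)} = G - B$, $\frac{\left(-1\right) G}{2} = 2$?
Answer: $725760$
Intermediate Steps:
$G = -4$ ($G = \left(-2\right) 2 = -4$)
$S{\left(v,B \right)} = -4 - B$
$\left(S{\left(-5,-4 \right)} + X{\left(6 \right)}\right)^{2} \cdot 4 \cdot 35 = \left(\left(-4 - -4\right) + 2 \cdot 6^{2}\right)^{2} \cdot 4 \cdot 35 = \left(\left(-4 + 4\right) + 2 \cdot 36\right)^{2} \cdot 4 \cdot 35 = \left(0 + 72\right)^{2} \cdot 4 \cdot 35 = 72^{2} \cdot 4 \cdot 35 = 5184 \cdot 4 \cdot 35 = 20736 \cdot 35 = 725760$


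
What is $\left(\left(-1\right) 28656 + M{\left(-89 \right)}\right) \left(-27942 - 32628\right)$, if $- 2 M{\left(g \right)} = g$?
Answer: $1732998555$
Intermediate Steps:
$M{\left(g \right)} = - \frac{g}{2}$
$\left(\left(-1\right) 28656 + M{\left(-89 \right)}\right) \left(-27942 - 32628\right) = \left(\left(-1\right) 28656 - - \frac{89}{2}\right) \left(-27942 - 32628\right) = \left(-28656 + \frac{89}{2}\right) \left(-60570\right) = \left(- \frac{57223}{2}\right) \left(-60570\right) = 1732998555$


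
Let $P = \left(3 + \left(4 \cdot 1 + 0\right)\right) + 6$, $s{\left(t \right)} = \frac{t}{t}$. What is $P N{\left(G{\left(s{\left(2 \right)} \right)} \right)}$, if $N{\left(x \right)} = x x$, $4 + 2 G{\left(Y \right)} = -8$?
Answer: $468$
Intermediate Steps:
$s{\left(t \right)} = 1$
$G{\left(Y \right)} = -6$ ($G{\left(Y \right)} = -2 + \frac{1}{2} \left(-8\right) = -2 - 4 = -6$)
$N{\left(x \right)} = x^{2}$
$P = 13$ ($P = \left(3 + \left(4 + 0\right)\right) + 6 = \left(3 + 4\right) + 6 = 7 + 6 = 13$)
$P N{\left(G{\left(s{\left(2 \right)} \right)} \right)} = 13 \left(-6\right)^{2} = 13 \cdot 36 = 468$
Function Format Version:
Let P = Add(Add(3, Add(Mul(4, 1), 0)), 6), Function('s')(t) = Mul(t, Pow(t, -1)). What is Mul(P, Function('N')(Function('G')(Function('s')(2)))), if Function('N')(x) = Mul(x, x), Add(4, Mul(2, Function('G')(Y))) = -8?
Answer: 468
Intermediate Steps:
Function('s')(t) = 1
Function('G')(Y) = -6 (Function('G')(Y) = Add(-2, Mul(Rational(1, 2), -8)) = Add(-2, -4) = -6)
Function('N')(x) = Pow(x, 2)
P = 13 (P = Add(Add(3, Add(4, 0)), 6) = Add(Add(3, 4), 6) = Add(7, 6) = 13)
Mul(P, Function('N')(Function('G')(Function('s')(2)))) = Mul(13, Pow(-6, 2)) = Mul(13, 36) = 468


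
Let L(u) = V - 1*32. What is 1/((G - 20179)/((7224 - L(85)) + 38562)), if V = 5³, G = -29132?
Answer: -5077/5479 ≈ -0.92663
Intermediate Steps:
V = 125
L(u) = 93 (L(u) = 125 - 1*32 = 125 - 32 = 93)
1/((G - 20179)/((7224 - L(85)) + 38562)) = 1/((-29132 - 20179)/((7224 - 1*93) + 38562)) = 1/(-49311/((7224 - 93) + 38562)) = 1/(-49311/(7131 + 38562)) = 1/(-49311/45693) = 1/(-49311*1/45693) = 1/(-5479/5077) = -5077/5479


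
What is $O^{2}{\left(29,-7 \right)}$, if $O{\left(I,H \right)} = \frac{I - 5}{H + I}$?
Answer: $\frac{144}{121} \approx 1.1901$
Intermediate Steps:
$O{\left(I,H \right)} = \frac{-5 + I}{H + I}$
$O^{2}{\left(29,-7 \right)} = \left(\frac{-5 + 29}{-7 + 29}\right)^{2} = \left(\frac{1}{22} \cdot 24\right)^{2} = \left(\frac{12}{11}\right)^{2} = \frac{144}{121}$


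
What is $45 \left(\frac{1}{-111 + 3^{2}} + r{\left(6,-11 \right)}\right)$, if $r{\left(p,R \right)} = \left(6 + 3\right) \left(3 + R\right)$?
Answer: $- \frac{110175}{34} \approx -3240.4$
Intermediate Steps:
$r{\left(p,R \right)} = 27 + 9 R$ ($r{\left(p,R \right)} = 9 \left(3 + R\right) = 27 + 9 R$)
$45 \left(\frac{1}{-111 + 3^{2}} + r{\left(6,-11 \right)}\right) = 45 \left(\frac{1}{-111 + 3^{2}} + \left(27 + 9 \left(-11\right)\right)\right) = 45 \left(\frac{1}{-111 + 9} + \left(27 - 99\right)\right) = 45 \left(\frac{1}{-102} - 72\right) = 45 \left(- \frac{1}{102} - 72\right) = 45 \left(- \frac{7345}{102}\right) = - \frac{110175}{34}$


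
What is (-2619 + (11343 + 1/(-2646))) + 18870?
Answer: 73013723/2646 ≈ 27594.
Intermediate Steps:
(-2619 + (11343 + 1/(-2646))) + 18870 = (-2619 + (11343 - 1/2646)) + 18870 = (-2619 + 30013577/2646) + 18870 = 23083703/2646 + 18870 = 73013723/2646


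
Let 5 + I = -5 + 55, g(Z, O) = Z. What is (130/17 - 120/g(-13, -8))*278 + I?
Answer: 1046885/221 ≈ 4737.0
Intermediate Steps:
I = 45 (I = -5 + (-5 + 55) = -5 + 50 = 45)
(130/17 - 120/g(-13, -8))*278 + I = (130/17 - 120/(-13))*278 + 45 = (130*(1/17) - 120*(-1/13))*278 + 45 = (130/17 + 120/13)*278 + 45 = (3730/221)*278 + 45 = 1036940/221 + 45 = 1046885/221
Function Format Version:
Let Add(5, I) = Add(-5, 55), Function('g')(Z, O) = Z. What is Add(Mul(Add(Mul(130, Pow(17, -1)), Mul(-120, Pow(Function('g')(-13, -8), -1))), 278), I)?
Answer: Rational(1046885, 221) ≈ 4737.0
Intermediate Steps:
I = 45 (I = Add(-5, Add(-5, 55)) = Add(-5, 50) = 45)
Add(Mul(Add(Mul(130, Pow(17, -1)), Mul(-120, Pow(Function('g')(-13, -8), -1))), 278), I) = Add(Mul(Add(Mul(130, Pow(17, -1)), Mul(-120, Pow(-13, -1))), 278), 45) = Add(Mul(Add(Mul(130, Rational(1, 17)), Mul(-120, Rational(-1, 13))), 278), 45) = Add(Mul(Add(Rational(130, 17), Rational(120, 13)), 278), 45) = Add(Mul(Rational(3730, 221), 278), 45) = Add(Rational(1036940, 221), 45) = Rational(1046885, 221)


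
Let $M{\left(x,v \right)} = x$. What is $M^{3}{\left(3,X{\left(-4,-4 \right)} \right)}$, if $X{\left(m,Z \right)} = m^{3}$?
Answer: $27$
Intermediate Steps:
$M^{3}{\left(3,X{\left(-4,-4 \right)} \right)} = 3^{3} = 27$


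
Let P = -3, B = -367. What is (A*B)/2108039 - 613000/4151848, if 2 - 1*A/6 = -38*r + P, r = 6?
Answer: -427799994121/1094032188259 ≈ -0.39103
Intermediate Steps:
A = 1398 (A = 12 - 6*(-38*6 - 3) = 12 - 6*(-228 - 3) = 12 - 6*(-231) = 12 + 1386 = 1398)
(A*B)/2108039 - 613000/4151848 = (1398*(-367))/2108039 - 613000/4151848 = -513066*1/2108039 - 613000*1/4151848 = -513066/2108039 - 76625/518981 = -427799994121/1094032188259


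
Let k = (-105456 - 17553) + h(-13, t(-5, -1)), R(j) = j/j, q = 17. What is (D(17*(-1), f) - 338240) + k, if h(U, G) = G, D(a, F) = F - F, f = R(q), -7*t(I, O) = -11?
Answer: -3228732/7 ≈ -4.6125e+5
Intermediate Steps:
t(I, O) = 11/7 (t(I, O) = -1/7*(-11) = 11/7)
R(j) = 1
f = 1
D(a, F) = 0
k = -861052/7 (k = (-105456 - 17553) + 11/7 = -123009 + 11/7 = -861052/7 ≈ -1.2301e+5)
(D(17*(-1), f) - 338240) + k = (0 - 338240) - 861052/7 = -338240 - 861052/7 = -3228732/7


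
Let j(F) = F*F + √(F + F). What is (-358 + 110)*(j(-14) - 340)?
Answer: 35712 - 496*I*√7 ≈ 35712.0 - 1312.3*I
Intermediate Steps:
j(F) = F² + √2*√F (j(F) = F² + √(2*F) = F² + √2*√F)
(-358 + 110)*(j(-14) - 340) = (-358 + 110)*(((-14)² + √2*√(-14)) - 340) = -248*((196 + √2*(I*√14)) - 340) = -248*((196 + 2*I*√7) - 340) = -248*(-144 + 2*I*√7) = 35712 - 496*I*√7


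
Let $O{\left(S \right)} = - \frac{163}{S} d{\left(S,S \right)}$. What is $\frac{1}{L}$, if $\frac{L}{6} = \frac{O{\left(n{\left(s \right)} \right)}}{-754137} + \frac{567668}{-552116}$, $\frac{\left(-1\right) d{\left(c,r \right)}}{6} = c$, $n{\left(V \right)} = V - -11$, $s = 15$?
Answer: $- \frac{11565863997}{71439901994} \approx -0.1619$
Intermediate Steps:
$n{\left(V \right)} = 11 + V$ ($n{\left(V \right)} = V + 11 = 11 + V$)
$d{\left(c,r \right)} = - 6 c$
$O{\left(S \right)} = 978$ ($O{\left(S \right)} = - \frac{163}{S} \left(- 6 S\right) = 978$)
$L = - \frac{71439901994}{11565863997}$ ($L = 6 \left(\frac{978}{-754137} + \frac{567668}{-552116}\right) = 6 \left(978 \left(- \frac{1}{754137}\right) + 567668 \left(- \frac{1}{552116}\right)\right) = 6 \left(- \frac{326}{251379} - \frac{141917}{138029}\right) = 6 \left(- \frac{35719950997}{34697591991}\right) = - \frac{71439901994}{11565863997} \approx -6.1768$)
$\frac{1}{L} = \frac{1}{- \frac{71439901994}{11565863997}} = - \frac{11565863997}{71439901994}$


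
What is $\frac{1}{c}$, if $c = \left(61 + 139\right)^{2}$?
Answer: $\frac{1}{40000} \approx 2.5 \cdot 10^{-5}$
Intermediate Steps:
$c = 40000$ ($c = 200^{2} = 40000$)
$\frac{1}{c} = \frac{1}{40000}$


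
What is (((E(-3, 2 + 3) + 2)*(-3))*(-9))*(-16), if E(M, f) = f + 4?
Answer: -4752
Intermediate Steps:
E(M, f) = 4 + f
(((E(-3, 2 + 3) + 2)*(-3))*(-9))*(-16) = ((((4 + (2 + 3)) + 2)*(-3))*(-9))*(-16) = ((((4 + 5) + 2)*(-3))*(-9))*(-16) = (((9 + 2)*(-3))*(-9))*(-16) = ((11*(-3))*(-9))*(-16) = -33*(-9)*(-16) = 297*(-16) = -4752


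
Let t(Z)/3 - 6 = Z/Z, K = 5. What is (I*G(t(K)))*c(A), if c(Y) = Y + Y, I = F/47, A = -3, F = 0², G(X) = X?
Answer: 0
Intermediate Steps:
t(Z) = 21 (t(Z) = 18 + 3*(Z/Z) = 18 + 3*1 = 18 + 3 = 21)
F = 0
I = 0 (I = 0/47 = 0*(1/47) = 0)
c(Y) = 2*Y
(I*G(t(K)))*c(A) = (0*21)*(2*(-3)) = 0*(-6) = 0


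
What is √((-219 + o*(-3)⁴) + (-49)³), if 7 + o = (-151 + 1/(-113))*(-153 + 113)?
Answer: √4735175165/113 ≈ 608.96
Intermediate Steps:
o = 681769/113 (o = -7 + (-151 + 1/(-113))*(-153 + 113) = -7 + (-151 - 1/113)*(-40) = -7 - 17064/113*(-40) = -7 + 682560/113 = 681769/113 ≈ 6033.4)
√((-219 + o*(-3)⁴) + (-49)³) = √((-219 + (681769/113)*(-3)⁴) + (-49)³) = √((-219 + (681769/113)*81) - 117649) = √((-219 + 55223289/113) - 117649) = √(55198542/113 - 117649) = √(41904205/113) = √4735175165/113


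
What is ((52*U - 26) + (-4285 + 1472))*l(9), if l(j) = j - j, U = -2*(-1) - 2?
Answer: 0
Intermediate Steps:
U = 0 (U = 2 - 2 = 0)
l(j) = 0
((52*U - 26) + (-4285 + 1472))*l(9) = ((52*0 - 26) + (-4285 + 1472))*0 = ((0 - 26) - 2813)*0 = (-26 - 2813)*0 = -2839*0 = 0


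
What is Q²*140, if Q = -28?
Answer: 109760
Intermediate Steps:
Q²*140 = (-28)²*140 = 784*140 = 109760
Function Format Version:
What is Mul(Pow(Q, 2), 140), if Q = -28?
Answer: 109760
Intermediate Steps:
Mul(Pow(Q, 2), 140) = Mul(Pow(-28, 2), 140) = Mul(784, 140) = 109760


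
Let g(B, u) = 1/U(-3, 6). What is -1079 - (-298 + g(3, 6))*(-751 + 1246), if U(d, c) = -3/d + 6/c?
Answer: 292367/2 ≈ 1.4618e+5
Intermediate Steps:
g(B, u) = ½ (g(B, u) = 1/(-3/(-3) + 6/6) = 1/(-3*(-⅓) + 6*(⅙)) = 1/(1 + 1) = 1/2 = ½)
-1079 - (-298 + g(3, 6))*(-751 + 1246) = -1079 - (-298 + ½)*(-751 + 1246) = -1079 - (-595)*495/2 = -1079 - 1*(-294525/2) = -1079 + 294525/2 = 292367/2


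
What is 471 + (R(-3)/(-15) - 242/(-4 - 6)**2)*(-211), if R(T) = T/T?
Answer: 149353/150 ≈ 995.69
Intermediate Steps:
R(T) = 1
471 + (R(-3)/(-15) - 242/(-4 - 6)**2)*(-211) = 471 + (1/(-15) - 242/(-4 - 6)**2)*(-211) = 471 + (1*(-1/15) - 242/((-10)**2))*(-211) = 471 + (-1/15 - 242/100)*(-211) = 471 + (-1/15 - 242*1/100)*(-211) = 471 + (-1/15 - 121/50)*(-211) = 471 - 373/150*(-211) = 471 + 78703/150 = 149353/150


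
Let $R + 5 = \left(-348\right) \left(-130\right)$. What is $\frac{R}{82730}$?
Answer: $\frac{9047}{16546} \approx 0.54678$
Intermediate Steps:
$R = 45235$ ($R = -5 - -45240 = -5 + 45240 = 45235$)
$\frac{R}{82730} = \frac{45235}{82730} = 45235 \cdot \frac{1}{82730} = \frac{9047}{16546}$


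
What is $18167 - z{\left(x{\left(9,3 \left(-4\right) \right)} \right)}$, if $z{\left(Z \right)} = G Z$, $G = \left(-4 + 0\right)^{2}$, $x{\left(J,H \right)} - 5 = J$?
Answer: $17943$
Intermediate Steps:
$x{\left(J,H \right)} = 5 + J$
$G = 16$ ($G = \left(-4\right)^{2} = 16$)
$z{\left(Z \right)} = 16 Z$
$18167 - z{\left(x{\left(9,3 \left(-4\right) \right)} \right)} = 18167 - 16 \left(5 + 9\right) = 18167 - 16 \cdot 14 = 18167 - 224 = 17943$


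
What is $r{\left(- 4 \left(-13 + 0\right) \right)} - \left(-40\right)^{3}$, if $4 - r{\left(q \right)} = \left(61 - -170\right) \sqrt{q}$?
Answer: $64004 - 462 \sqrt{13} \approx 62338.0$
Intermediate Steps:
$r{\left(q \right)} = 4 - 231 \sqrt{q}$ ($r{\left(q \right)} = 4 - \left(61 - -170\right) \sqrt{q} = 4 - \left(61 + 170\right) \sqrt{q} = 4 - 231 \sqrt{q}$)
$r{\left(- 4 \left(-13 + 0\right) \right)} - \left(-40\right)^{3} = \left(4 - 231 \sqrt{- 4 \left(-13 + 0\right)}\right) - \left(-40\right)^{3} = \left(4 - 231 \sqrt{\left(-4\right) \left(-13\right)}\right) - -64000 = \left(4 - 231 \sqrt{52}\right) + 64000 = \left(4 - 231 \cdot 2 \sqrt{13}\right) + 64000 = \left(4 - 462 \sqrt{13}\right) + 64000 = 64004 - 462 \sqrt{13}$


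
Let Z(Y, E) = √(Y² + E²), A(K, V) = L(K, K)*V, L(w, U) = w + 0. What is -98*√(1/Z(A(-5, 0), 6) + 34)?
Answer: -49*√1230/3 ≈ -572.83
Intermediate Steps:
L(w, U) = w
A(K, V) = K*V
Z(Y, E) = √(E² + Y²)
-98*√(1/Z(A(-5, 0), 6) + 34) = -98*√(1/(√(6² + (-5*0)²)) + 34) = -98*√(1/(√(36 + 0²)) + 34) = -98*√(1/(√(36 + 0)) + 34) = -98*√(1/(√36) + 34) = -98*√(1/6 + 34) = -98*√(⅙ + 34) = -49*√1230/3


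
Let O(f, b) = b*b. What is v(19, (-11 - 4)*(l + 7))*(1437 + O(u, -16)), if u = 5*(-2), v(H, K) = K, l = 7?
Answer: -355530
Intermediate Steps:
u = -10
O(f, b) = b²
v(19, (-11 - 4)*(l + 7))*(1437 + O(u, -16)) = ((-11 - 4)*(7 + 7))*(1437 + (-16)²) = (-15*14)*(1437 + 256) = -210*1693 = -355530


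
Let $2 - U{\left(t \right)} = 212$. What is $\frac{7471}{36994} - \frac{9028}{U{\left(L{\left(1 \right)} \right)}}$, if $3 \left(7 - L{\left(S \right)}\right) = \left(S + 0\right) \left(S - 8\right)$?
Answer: $\frac{167775371}{3884370} \approx 43.192$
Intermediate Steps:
$L{\left(S \right)} = 7 - \frac{S \left(-8 + S\right)}{3}$ ($L{\left(S \right)} = 7 - \frac{\left(S + 0\right) \left(S - 8\right)}{3} = 7 - \frac{S \left(-8 + S\right)}{3}$)
$U{\left(t \right)} = -210$ ($U{\left(t \right)} = 2 - 212 = -210$)
$\frac{7471}{36994} - \frac{9028}{U{\left(L{\left(1 \right)} \right)}} = \frac{7471}{36994} - \frac{9028}{-210} = 7471 \cdot \frac{1}{36994} - - \frac{4514}{105} = \frac{7471}{36994} + \frac{4514}{105} = \frac{167775371}{3884370}$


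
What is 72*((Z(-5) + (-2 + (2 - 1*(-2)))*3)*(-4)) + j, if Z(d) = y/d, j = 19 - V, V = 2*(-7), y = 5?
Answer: -1407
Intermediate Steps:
V = -14
j = 33 (j = 19 - 1*(-14) = 19 + 14 = 33)
Z(d) = 5/d
72*((Z(-5) + (-2 + (2 - 1*(-2)))*3)*(-4)) + j = 72*((5/(-5) + (-2 + (2 - 1*(-2)))*3)*(-4)) + 33 = 72*((5*(-1/5) + (-2 + (2 + 2))*3)*(-4)) + 33 = 72*((-1 + (-2 + 4)*3)*(-4)) + 33 = 72*((-1 + 2*3)*(-4)) + 33 = 72*((-1 + 6)*(-4)) + 33 = 72*(5*(-4)) + 33 = 72*(-20) + 33 = -1440 + 33 = -1407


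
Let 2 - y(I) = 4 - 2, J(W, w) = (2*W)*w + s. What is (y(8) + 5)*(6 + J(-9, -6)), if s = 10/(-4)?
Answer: 1115/2 ≈ 557.50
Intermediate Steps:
s = -5/2 (s = 10*(-1/4) = -5/2 ≈ -2.5000)
J(W, w) = -5/2 + 2*W*w (J(W, w) = (2*W)*w - 5/2 = 2*W*w - 5/2 = -5/2 + 2*W*w)
y(I) = 0 (y(I) = 2 - (4 - 2) = 2 - 1*2 = 2 - 2 = 0)
(y(8) + 5)*(6 + J(-9, -6)) = (0 + 5)*(6 + (-5/2 + 2*(-9)*(-6))) = 5*(6 + (-5/2 + 108)) = 5*(6 + 211/2) = 5*(223/2) = 1115/2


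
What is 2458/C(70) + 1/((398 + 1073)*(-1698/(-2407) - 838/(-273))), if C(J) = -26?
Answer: -4484602650137/47436896260 ≈ -94.538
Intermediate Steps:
2458/C(70) + 1/((398 + 1073)*(-1698/(-2407) - 838/(-273))) = 2458/(-26) + 1/((398 + 1073)*(-1698/(-2407) - 838/(-273))) = 2458*(-1/26) + 1/(1471*(-1698*(-1/2407) - 838*(-1/273))) = -1229/13 + 1/(1471*(1698/2407 + 838/273)) = -1229/13 + 1/(1471*(2480620/657111)) = -1229/13 + (1/1471)*(657111/2480620) = -1229/13 + 657111/3648992020 = -4484602650137/47436896260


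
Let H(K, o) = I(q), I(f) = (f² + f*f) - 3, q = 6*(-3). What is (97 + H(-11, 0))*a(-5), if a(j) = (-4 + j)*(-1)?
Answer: 6678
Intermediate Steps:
q = -18
a(j) = 4 - j
I(f) = -3 + 2*f² (I(f) = (f² + f²) - 3 = 2*f² - 3 = -3 + 2*f²)
H(K, o) = 645 (H(K, o) = -3 + 2*(-18)² = -3 + 2*324 = -3 + 648 = 645)
(97 + H(-11, 0))*a(-5) = (97 + 645)*(4 - 1*(-5)) = 742*(4 + 5) = 742*9 = 6678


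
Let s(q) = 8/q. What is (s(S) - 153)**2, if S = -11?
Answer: 2859481/121 ≈ 23632.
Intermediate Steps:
(s(S) - 153)**2 = (8/(-11) - 153)**2 = (8*(-1/11) - 153)**2 = (-8/11 - 153)**2 = (-1691/11)**2 = 2859481/121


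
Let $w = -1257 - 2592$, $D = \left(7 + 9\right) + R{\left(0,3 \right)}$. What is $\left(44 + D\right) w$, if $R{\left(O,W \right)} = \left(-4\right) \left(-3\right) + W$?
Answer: $-288675$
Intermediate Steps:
$R{\left(O,W \right)} = 12 + W$
$D = 31$ ($D = \left(7 + 9\right) + \left(12 + 3\right) = 16 + 15 = 31$)
$w = -3849$ ($w = -1257 - 2592 = -3849$)
$\left(44 + D\right) w = \left(44 + 31\right) \left(-3849\right) = 75 \left(-3849\right) = -288675$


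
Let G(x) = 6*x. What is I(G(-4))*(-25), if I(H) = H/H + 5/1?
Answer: -150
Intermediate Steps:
I(H) = 6 (I(H) = 1 + 5*1 = 1 + 5 = 6)
I(G(-4))*(-25) = 6*(-25) = -150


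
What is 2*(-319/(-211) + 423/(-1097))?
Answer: 521380/231467 ≈ 2.2525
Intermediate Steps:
2*(-319/(-211) + 423/(-1097)) = 2*(-319*(-1/211) + 423*(-1/1097)) = 2*(319/211 - 423/1097) = 2*(260690/231467) = 521380/231467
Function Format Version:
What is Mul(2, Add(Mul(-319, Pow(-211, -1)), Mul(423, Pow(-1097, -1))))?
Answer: Rational(521380, 231467) ≈ 2.2525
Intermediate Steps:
Mul(2, Add(Mul(-319, Pow(-211, -1)), Mul(423, Pow(-1097, -1)))) = Mul(2, Add(Mul(-319, Rational(-1, 211)), Mul(423, Rational(-1, 1097)))) = Mul(2, Add(Rational(319, 211), Rational(-423, 1097))) = Mul(2, Rational(260690, 231467)) = Rational(521380, 231467)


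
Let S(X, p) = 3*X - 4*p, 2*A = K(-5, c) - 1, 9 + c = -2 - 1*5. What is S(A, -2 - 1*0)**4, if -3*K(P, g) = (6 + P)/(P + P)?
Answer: 294499921/160000 ≈ 1840.6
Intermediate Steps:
c = -16 (c = -9 + (-2 - 1*5) = -9 + (-2 - 5) = -9 - 7 = -16)
K(P, g) = -(6 + P)/(6*P) (K(P, g) = -(6 + P)/(3*(P + P)) = -(6 + P)/(3*(2*P)) = -(6 + P)*1/(2*P)/3 = -(6 + P)/(6*P))
A = -29/60 (A = ((1/6)*(-6 - 1*(-5))/(-5) - 1)/2 = ((1/6)*(-1/5)*(-6 + 5) - 1)/2 = ((1/6)*(-1/5)*(-1) - 1)/2 = (1/30 - 1)/2 = (1/2)*(-29/30) = -29/60 ≈ -0.48333)
S(X, p) = -4*p + 3*X
S(A, -2 - 1*0)**4 = (-4*(-2 - 1*0) + 3*(-29/60))**4 = (-4*(-2 + 0) - 29/20)**4 = (-4*(-2) - 29/20)**4 = (8 - 29/20)**4 = (131/20)**4 = 294499921/160000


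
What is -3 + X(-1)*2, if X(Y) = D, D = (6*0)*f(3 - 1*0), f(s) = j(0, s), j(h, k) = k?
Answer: -3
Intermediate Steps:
f(s) = s
D = 0 (D = (6*0)*(3 - 1*0) = 0*(3 + 0) = 0*3 = 0)
X(Y) = 0
-3 + X(-1)*2 = -3 + 0*2 = -3 + 0 = -3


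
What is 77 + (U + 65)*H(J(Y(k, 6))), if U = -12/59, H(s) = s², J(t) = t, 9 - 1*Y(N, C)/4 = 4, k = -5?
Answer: 1533743/59 ≈ 25996.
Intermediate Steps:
Y(N, C) = 20 (Y(N, C) = 36 - 4*4 = 36 - 16 = 20)
U = -12/59 (U = -12*1/59 = -12/59 ≈ -0.20339)
77 + (U + 65)*H(J(Y(k, 6))) = 77 + (-12/59 + 65)*20² = 77 + (3823/59)*400 = 77 + 1529200/59 = 1533743/59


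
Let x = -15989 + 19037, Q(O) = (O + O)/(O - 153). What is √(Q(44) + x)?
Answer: 4*√2262731/109 ≈ 55.201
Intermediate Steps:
Q(O) = 2*O/(-153 + O) (Q(O) = (2*O)/(-153 + O) = 2*O/(-153 + O))
x = 3048
√(Q(44) + x) = √(2*44/(-153 + 44) + 3048) = √(2*44/(-109) + 3048) = √(2*44*(-1/109) + 3048) = √(-88/109 + 3048) = √(332144/109) = 4*√2262731/109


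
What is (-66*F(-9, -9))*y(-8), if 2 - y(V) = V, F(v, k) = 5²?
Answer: -16500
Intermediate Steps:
F(v, k) = 25
y(V) = 2 - V
(-66*F(-9, -9))*y(-8) = (-66*25)*(2 - 1*(-8)) = -1650*(2 + 8) = -1650*10 = -16500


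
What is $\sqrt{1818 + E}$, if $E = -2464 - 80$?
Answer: $11 i \sqrt{6} \approx 26.944 i$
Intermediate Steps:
$E = -2544$
$\sqrt{1818 + E} = \sqrt{1818 - 2544} = \sqrt{-726} = 11 i \sqrt{6}$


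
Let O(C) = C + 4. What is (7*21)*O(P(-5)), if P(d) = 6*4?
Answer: 4116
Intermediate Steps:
P(d) = 24
O(C) = 4 + C
(7*21)*O(P(-5)) = (7*21)*(4 + 24) = 147*28 = 4116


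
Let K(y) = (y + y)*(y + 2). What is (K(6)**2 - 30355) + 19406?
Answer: -1733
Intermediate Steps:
K(y) = 2*y*(2 + y) (K(y) = (2*y)*(2 + y) = 2*y*(2 + y))
(K(6)**2 - 30355) + 19406 = ((2*6*(2 + 6))**2 - 30355) + 19406 = ((2*6*8)**2 - 30355) + 19406 = (96**2 - 30355) + 19406 = (9216 - 30355) + 19406 = -21139 + 19406 = -1733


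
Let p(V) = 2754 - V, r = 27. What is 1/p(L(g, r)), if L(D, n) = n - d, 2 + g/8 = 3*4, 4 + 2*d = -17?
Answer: 2/5433 ≈ 0.00036812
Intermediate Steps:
d = -21/2 (d = -2 + (1/2)*(-17) = -2 - 17/2 = -21/2 ≈ -10.500)
g = 80 (g = -16 + 8*(3*4) = -16 + 8*12 = -16 + 96 = 80)
L(D, n) = 21/2 + n (L(D, n) = n - 1*(-21/2) = n + 21/2 = 21/2 + n)
1/p(L(g, r)) = 1/(2754 - (21/2 + 27)) = 1/(2754 - 1*75/2) = 1/(2754 - 75/2) = 1/(5433/2) = 2/5433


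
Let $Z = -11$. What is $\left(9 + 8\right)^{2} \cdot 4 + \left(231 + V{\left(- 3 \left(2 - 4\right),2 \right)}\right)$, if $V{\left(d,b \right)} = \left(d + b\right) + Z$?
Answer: $1384$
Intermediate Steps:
$V{\left(d,b \right)} = -11 + b + d$ ($V{\left(d,b \right)} = \left(d + b\right) - 11 = \left(b + d\right) - 11 = -11 + b + d$)
$\left(9 + 8\right)^{2} \cdot 4 + \left(231 + V{\left(- 3 \left(2 - 4\right),2 \right)}\right) = \left(9 + 8\right)^{2} \cdot 4 + \left(231 - \left(9 + 3 \left(2 - 4\right)\right)\right) = 17^{2} \cdot 4 + \left(231 - 3\right) = 289 \cdot 4 + \left(231 + \left(-11 + 2 + 6\right)\right) = 1156 + \left(231 - 3\right) = 1156 + 228 = 1384$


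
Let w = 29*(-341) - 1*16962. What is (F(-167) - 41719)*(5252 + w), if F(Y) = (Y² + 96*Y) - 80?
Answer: 646717258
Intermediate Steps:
w = -26851 (w = -9889 - 16962 = -26851)
F(Y) = -80 + Y² + 96*Y
(F(-167) - 41719)*(5252 + w) = ((-80 + (-167)² + 96*(-167)) - 41719)*(5252 - 26851) = ((-80 + 27889 - 16032) - 41719)*(-21599) = (11777 - 41719)*(-21599) = -29942*(-21599) = 646717258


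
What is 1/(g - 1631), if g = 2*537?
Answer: -1/557 ≈ -0.0017953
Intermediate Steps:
g = 1074
1/(g - 1631) = 1/(1074 - 1631) = 1/(-557) = -1/557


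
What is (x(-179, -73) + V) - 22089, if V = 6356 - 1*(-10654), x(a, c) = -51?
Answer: -5130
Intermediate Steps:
V = 17010 (V = 6356 + 10654 = 17010)
(x(-179, -73) + V) - 22089 = (-51 + 17010) - 22089 = 16959 - 22089 = -5130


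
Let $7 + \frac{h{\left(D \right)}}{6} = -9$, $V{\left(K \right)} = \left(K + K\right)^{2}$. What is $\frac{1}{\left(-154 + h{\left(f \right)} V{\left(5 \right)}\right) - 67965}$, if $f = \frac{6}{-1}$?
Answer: $- \frac{1}{77719} \approx -1.2867 \cdot 10^{-5}$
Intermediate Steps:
$V{\left(K \right)} = 4 K^{2}$ ($V{\left(K \right)} = \left(2 K\right)^{2} = 4 K^{2}$)
$f = -6$ ($f = 6 \left(-1\right) = -6$)
$h{\left(D \right)} = -96$ ($h{\left(D \right)} = -42 + 6 \left(-9\right) = -42 - 54 = -96$)
$\frac{1}{\left(-154 + h{\left(f \right)} V{\left(5 \right)}\right) - 67965} = \frac{1}{\left(-154 - 96 \cdot 4 \cdot 5^{2}\right) - 67965} = \frac{1}{\left(-154 - 96 \cdot 4 \cdot 25\right) - 67965} = \frac{1}{\left(-154 - 9600\right) - 67965} = \frac{1}{-9754 - 67965} = \frac{1}{-77719} = - \frac{1}{77719}$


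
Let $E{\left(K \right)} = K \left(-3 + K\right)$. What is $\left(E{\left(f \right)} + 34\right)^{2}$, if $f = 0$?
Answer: $1156$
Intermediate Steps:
$\left(E{\left(f \right)} + 34\right)^{2} = \left(0 \left(-3 + 0\right) + 34\right)^{2} = \left(0 \left(-3\right) + 34\right)^{2} = \left(0 + 34\right)^{2} = 34^{2} = 1156$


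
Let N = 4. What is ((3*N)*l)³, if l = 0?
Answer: 0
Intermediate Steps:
((3*N)*l)³ = ((3*4)*0)³ = (12*0)³ = 0³ = 0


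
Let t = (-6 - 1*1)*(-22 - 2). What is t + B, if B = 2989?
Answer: 3157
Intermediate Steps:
t = 168 (t = (-6 - 1)*(-24) = -7*(-24) = 168)
t + B = 168 + 2989 = 3157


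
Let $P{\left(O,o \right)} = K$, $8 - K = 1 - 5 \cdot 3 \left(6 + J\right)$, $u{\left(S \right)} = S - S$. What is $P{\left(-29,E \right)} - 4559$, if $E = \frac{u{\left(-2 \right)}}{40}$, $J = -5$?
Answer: $-4537$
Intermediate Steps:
$u{\left(S \right)} = 0$
$E = 0$ ($E = \frac{0}{40} = 0 \cdot \frac{1}{40} = 0$)
$K = 22$ ($K = 8 - \left(1 - 5 \cdot 3 \left(6 - 5\right)\right) = 8 - \left(1 - 5 \cdot 3 \cdot 1\right) = 8 - \left(1 - 15\right) = 8 - -14 = 8 + 14 = 22$)
$P{\left(O,o \right)} = 22$
$P{\left(-29,E \right)} - 4559 = 22 - 4559 = -4537$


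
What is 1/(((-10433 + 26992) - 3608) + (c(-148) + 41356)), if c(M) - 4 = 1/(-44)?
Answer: 44/2389683 ≈ 1.8412e-5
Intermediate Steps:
c(M) = 175/44 (c(M) = 4 + 1/(-44) = 4 - 1/44 = 175/44)
1/(((-10433 + 26992) - 3608) + (c(-148) + 41356)) = 1/(((-10433 + 26992) - 3608) + (175/44 + 41356)) = 1/((16559 - 3608) + 1819839/44) = 1/(12951 + 1819839/44) = 1/(2389683/44) = 44/2389683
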